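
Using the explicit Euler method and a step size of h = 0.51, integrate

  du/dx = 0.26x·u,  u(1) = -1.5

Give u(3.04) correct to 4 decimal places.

-3.4525

Euler: u_{n+1} = u_n + h·f(x_n, u_n).
x=1.000000, u=-1.500000: f=-0.390000 → u ← -1.500000 + 0.51·(-0.390000) = -1.698900
x=1.510000, u=-1.698900: f=-0.666988 → u ← -1.698900 + 0.51·(-0.666988) = -2.039064
x=2.020000, u=-2.039064: f=-1.070916 → u ← -2.039064 + 0.51·(-1.070916) = -2.585231
x=2.530000, u=-2.585231: f=-1.700565 → u ← -2.585231 + 0.51·(-1.700565) = -3.452520
u(3.04) ≈ -3.4525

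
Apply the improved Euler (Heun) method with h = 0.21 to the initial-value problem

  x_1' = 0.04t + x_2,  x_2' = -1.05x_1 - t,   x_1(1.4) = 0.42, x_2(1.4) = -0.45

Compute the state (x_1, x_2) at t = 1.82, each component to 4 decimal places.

Heun on (x_1,x_2): k1 = f(t_n, state_n); k2 = f(t_n + h, state_n + h·k1); state_{n+1} = state_n + (h/2)·(k1 + k2).
1.400000: (0.420000, -0.450000)
  k1 = (-0.394000, -1.841000)
  predictor → (0.337260, -0.836610)
  k2 = (-0.772210, -1.964123)
  → (0.297548, -0.849538)
1.610000: (0.297548, -0.849538)
  k1 = (-0.785138, -1.922425)
  predictor → (0.132669, -1.253247)
  k2 = (-1.180447, -1.959302)
  → (0.091162, -1.257119)
(x_1(1.82), x_2(1.82)) ≈ (0.0912, -1.2571)

0.0912, -1.2571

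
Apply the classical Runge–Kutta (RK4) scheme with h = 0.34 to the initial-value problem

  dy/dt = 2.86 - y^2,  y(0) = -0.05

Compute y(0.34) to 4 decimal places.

0.8397

RK4: k1 = f(t_n, y_n); k2 = f(t_n + h/2, y_n + (h/2)·k1); k3 = f(t_n + h/2, y_n + (h/2)·k2); k4 = f(t_n + h, y_n + h·k3); y_{n+1} = y_n + (h/6)·(k1 + 2k2 + 2k3 + k4).
t=0.000000, y=-0.050000:
  k1 = f(0.000000, -0.050000) = 2.857500
  k2 = f(0.170000, 0.435775) = 2.670100
  k3 = f(0.170000, 0.403917) = 2.696851
  k4 = f(0.340000, 0.866929) = 2.108433
  y ← -0.050000 + (0.34/6)·(k1 + 2k2 + 2k3 + k4) = 0.839657
y(0.34) ≈ 0.8397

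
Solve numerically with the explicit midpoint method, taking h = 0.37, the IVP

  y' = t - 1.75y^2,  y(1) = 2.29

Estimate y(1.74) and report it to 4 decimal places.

Midpoint: k1 = f(t_n, y_n); k2 = f(t_n + h/2, y_n + (h/2)·k1); y_{n+1} = y_n + h·k2.
t=1.000000, y=2.290000:
  k1 = f(1.000000, 2.290000) = -8.177175
  k2 = f(1.185000, 0.777223) = 0.127869
  y ← 2.290000 + 0.37·0.127869 = 2.337311
t=1.370000, y=2.337311:
  k1 = f(1.370000, 2.337311) = -8.190293
  k2 = f(1.555000, 0.822107) = 0.372245
  y ← 2.337311 + 0.37·0.372245 = 2.475042
y(1.74) ≈ 2.4750

2.4750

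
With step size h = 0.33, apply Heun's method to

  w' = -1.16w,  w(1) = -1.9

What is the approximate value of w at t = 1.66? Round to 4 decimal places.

Heun: k1 = f(t_n, w_n); k2 = f(t_n + h, w_n + h·k1); w_{n+1} = w_n + (h/2)·(k1 + k2).
t=1.000000, w=-1.900000:
  k1 = f(1.000000, -1.900000) = 2.204000
  k2 = f(1.330000, -1.172680) = 1.360309
  w ← -1.900000 + (0.33/2)·(2.204000 + 1.360309) = -1.311889
t=1.330000, w=-1.311889:
  k1 = f(1.330000, -1.311889) = 1.521791
  k2 = f(1.660000, -0.809698) = 0.939250
  w ← -1.311889 + (0.33/2)·(1.521791 + 0.939250) = -0.905817
w(1.66) ≈ -0.9058

-0.9058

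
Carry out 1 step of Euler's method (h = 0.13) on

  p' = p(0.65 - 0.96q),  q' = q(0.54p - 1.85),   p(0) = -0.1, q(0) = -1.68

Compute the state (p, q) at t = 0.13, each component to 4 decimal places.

Euler on (p,q): p_{n+1} = p_n + h·p', q_{n+1} = q_n + h·q'.
0.000000: (-0.100000, -1.680000); f=(-0.226280, 3.198720) → (-0.129416, -1.264166)
(p(0.13), q(0.13)) ≈ (-0.1294, -1.2642)

-0.1294, -1.2642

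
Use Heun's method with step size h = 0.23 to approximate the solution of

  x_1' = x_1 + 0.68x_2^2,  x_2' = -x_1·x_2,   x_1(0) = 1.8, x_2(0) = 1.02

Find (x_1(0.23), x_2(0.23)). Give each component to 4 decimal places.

Heun on (x_1,x_2): k1 = f(t_n, state_n); k2 = f(t_n + h, state_n + h·k1); state_{n+1} = state_n + (h/2)·(k1 + k2).
0.000000: (1.800000, 1.020000)
  k1 = (2.507472, -1.836000)
  predictor → (2.376719, 0.597720)
  k2 = (2.619662, -1.420612)
  → (2.389620, 0.645490)
(x_1(0.23), x_2(0.23)) ≈ (2.3896, 0.6455)

2.3896, 0.6455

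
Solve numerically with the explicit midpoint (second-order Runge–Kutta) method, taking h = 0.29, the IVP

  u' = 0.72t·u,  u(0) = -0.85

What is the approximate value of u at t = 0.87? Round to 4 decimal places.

-1.1114

Midpoint: k1 = f(t_n, u_n); k2 = f(t_n + h/2, u_n + (h/2)·k1); u_{n+1} = u_n + h·k2.
t=0.000000, u=-0.850000:
  k1 = f(0.000000, -0.850000) = 0.000000
  k2 = f(0.145000, -0.850000) = -0.088740
  u ← -0.850000 + 0.29·(-0.088740) = -0.875735
t=0.290000, u=-0.875735:
  k1 = f(0.290000, -0.875735) = -0.182853
  k2 = f(0.435000, -0.902248) = -0.282584
  u ← -0.875735 + 0.29·(-0.282584) = -0.957684
t=0.580000, u=-0.957684:
  k1 = f(0.580000, -0.957684) = -0.399929
  k2 = f(0.725000, -1.015674) = -0.530182
  u ← -0.957684 + 0.29·(-0.530182) = -1.111437
u(0.87) ≈ -1.1114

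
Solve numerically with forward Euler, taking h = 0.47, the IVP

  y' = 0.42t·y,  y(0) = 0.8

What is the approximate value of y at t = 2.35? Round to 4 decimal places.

Euler: y_{n+1} = y_n + h·f(t_n, y_n).
t=0.000000, y=0.800000: f=0.000000 → y ← 0.800000 + 0.47·0.000000 = 0.800000
t=0.470000, y=0.800000: f=0.157920 → y ← 0.800000 + 0.47·0.157920 = 0.874222
t=0.940000, y=0.874222: f=0.345143 → y ← 0.874222 + 0.47·0.345143 = 1.036440
t=1.410000, y=1.036440: f=0.613780 → y ← 1.036440 + 0.47·0.613780 = 1.324916
t=1.880000, y=1.324916: f=1.046154 → y ← 1.324916 + 0.47·1.046154 = 1.816608
y(2.35) ≈ 1.8166

1.8166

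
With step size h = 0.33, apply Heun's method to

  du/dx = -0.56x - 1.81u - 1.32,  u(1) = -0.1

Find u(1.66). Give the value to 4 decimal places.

-0.8127

Heun: k1 = f(x_n, u_n); k2 = f(x_n + h, u_n + h·k1); u_{n+1} = u_n + (h/2)·(k1 + k2).
x=1.000000, u=-0.100000:
  k1 = f(1.000000, -0.100000) = -1.699000
  k2 = f(1.330000, -0.660670) = -0.868987
  u ← -0.100000 + (0.33/2)·(-1.699000 + (-0.868987)) = -0.523718
x=1.330000, u=-0.523718:
  k1 = f(1.330000, -0.523718) = -1.116871
  k2 = f(1.660000, -0.892285) = -0.634564
  u ← -0.523718 + (0.33/2)·(-1.116871 + (-0.634564)) = -0.812705
u(1.66) ≈ -0.8127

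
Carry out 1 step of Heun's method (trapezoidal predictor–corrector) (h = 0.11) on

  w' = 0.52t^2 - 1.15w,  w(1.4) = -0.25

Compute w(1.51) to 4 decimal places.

-0.1062

Heun: k1 = f(t_n, w_n); k2 = f(t_n + h, w_n + h·k1); w_{n+1} = w_n + (h/2)·(k1 + k2).
t=1.400000, w=-0.250000:
  k1 = f(1.400000, -0.250000) = 1.306700
  k2 = f(1.510000, -0.106263) = 1.307854
  w ← -0.250000 + (0.11/2)·(1.306700 + 1.307854) = -0.106200
w(1.51) ≈ -0.1062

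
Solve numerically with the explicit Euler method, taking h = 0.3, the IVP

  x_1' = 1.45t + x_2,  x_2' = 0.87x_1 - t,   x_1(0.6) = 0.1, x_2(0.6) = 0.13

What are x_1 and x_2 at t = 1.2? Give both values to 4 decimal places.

0.7843, -0.1895

Euler on (x_1,x_2): x_1_{n+1} = x_1_n + h·x_1', x_2_{n+1} = x_2_n + h·x_2'.
0.600000: (0.100000, 0.130000); f=(1.000000, -0.513000) → (0.400000, -0.023900)
0.900000: (0.400000, -0.023900); f=(1.281100, -0.552000) → (0.784330, -0.189500)
(x_1(1.2), x_2(1.2)) ≈ (0.7843, -0.1895)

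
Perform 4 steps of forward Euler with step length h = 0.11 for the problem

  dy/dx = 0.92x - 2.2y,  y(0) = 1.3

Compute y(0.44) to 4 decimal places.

0.4858

Euler: y_{n+1} = y_n + h·f(x_n, y_n).
x=0.000000, y=1.300000: f=-2.860000 → y ← 1.300000 + 0.11·(-2.860000) = 0.985400
x=0.110000, y=0.985400: f=-2.066680 → y ← 0.985400 + 0.11·(-2.066680) = 0.758065
x=0.220000, y=0.758065: f=-1.465343 → y ← 0.758065 + 0.11·(-1.465343) = 0.596877
x=0.330000, y=0.596877: f=-1.009530 → y ← 0.596877 + 0.11·(-1.009530) = 0.485829
y(0.44) ≈ 0.4858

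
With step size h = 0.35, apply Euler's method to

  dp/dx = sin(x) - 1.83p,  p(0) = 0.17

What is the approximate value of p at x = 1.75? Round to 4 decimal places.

Euler: p_{n+1} = p_n + h·f(x_n, p_n).
x=0.000000, p=0.170000: f=-0.311100 → p ← 0.170000 + 0.35·(-0.311100) = 0.061115
x=0.350000, p=0.061115: f=0.231057 → p ← 0.061115 + 0.35·0.231057 = 0.141985
x=0.700000, p=0.141985: f=0.384385 → p ← 0.141985 + 0.35·0.384385 = 0.276520
x=1.050000, p=0.276520: f=0.361392 → p ← 0.276520 + 0.35·0.361392 = 0.403007
x=1.400000, p=0.403007: f=0.247947 → p ← 0.403007 + 0.35·0.247947 = 0.489788
p(1.75) ≈ 0.4898

0.4898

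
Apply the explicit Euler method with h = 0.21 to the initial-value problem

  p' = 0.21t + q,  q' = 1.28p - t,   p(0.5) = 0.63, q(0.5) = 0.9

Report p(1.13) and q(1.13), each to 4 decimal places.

Euler on (p,q): p_{n+1} = p_n + h·p', q_{n+1} = q_n + h·q'.
0.500000: (0.630000, 0.900000); f=(1.005000, 0.306400) → (0.841050, 0.964344)
0.710000: (0.841050, 0.964344); f=(1.113444, 0.366544) → (1.074873, 1.041318)
0.920000: (1.074873, 1.041318); f=(1.234518, 0.455838) → (1.334122, 1.137044)
(p(1.13), q(1.13)) ≈ (1.3341, 1.1370)

1.3341, 1.1370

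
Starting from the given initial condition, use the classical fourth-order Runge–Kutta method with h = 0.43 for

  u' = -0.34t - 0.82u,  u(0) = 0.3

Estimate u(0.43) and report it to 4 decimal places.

0.1828

RK4: k1 = f(t_n, u_n); k2 = f(t_n + h/2, u_n + (h/2)·k1); k3 = f(t_n + h/2, u_n + (h/2)·k2); k4 = f(t_n + h, u_n + h·k3); u_{n+1} = u_n + (h/6)·(k1 + 2k2 + 2k3 + k4).
t=0.000000, u=0.300000:
  k1 = f(0.000000, 0.300000) = -0.246000
  k2 = f(0.215000, 0.247110) = -0.275730
  k3 = f(0.215000, 0.240718) = -0.270489
  k4 = f(0.430000, 0.183690) = -0.296826
  u ← 0.300000 + (0.43/6)·(k1 + 2k2 + 2k3 + k4) = 0.182806
u(0.43) ≈ 0.1828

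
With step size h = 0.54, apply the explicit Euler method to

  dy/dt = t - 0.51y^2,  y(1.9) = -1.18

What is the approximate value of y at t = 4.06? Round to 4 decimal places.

Euler: y_{n+1} = y_n + h·f(t_n, y_n).
t=1.900000, y=-1.180000: f=1.189876 → y ← -1.180000 + 0.54·1.189876 = -0.537467
t=2.440000, y=-0.537467: f=2.292676 → y ← -0.537467 + 0.54·2.292676 = 0.700578
t=2.980000, y=0.700578: f=2.729687 → y ← 0.700578 + 0.54·2.729687 = 2.174609
t=3.520000, y=2.174609: f=1.108248 → y ← 2.174609 + 0.54·1.108248 = 2.773063
y(4.06) ≈ 2.7731

2.7731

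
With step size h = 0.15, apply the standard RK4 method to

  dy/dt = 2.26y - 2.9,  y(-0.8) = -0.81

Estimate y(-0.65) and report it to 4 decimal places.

RK4: k1 = f(t_n, y_n); k2 = f(t_n + h/2, y_n + (h/2)·k1); k3 = f(t_n + h/2, y_n + (h/2)·k2); k4 = f(t_n + h, y_n + h·k3); y_{n+1} = y_n + (h/6)·(k1 + 2k2 + 2k3 + k4).
t=-0.800000, y=-0.810000:
  k1 = f(-0.800000, -0.810000) = -4.730600
  k2 = f(-0.725000, -1.164795) = -5.532437
  k3 = f(-0.725000, -1.224933) = -5.668348
  k4 = f(-0.650000, -1.660252) = -6.652170
  y ← -0.810000 + (0.15/6)·(k1 + 2k2 + 2k3 + k4) = -1.654608
y(-0.65) ≈ -1.6546

-1.6546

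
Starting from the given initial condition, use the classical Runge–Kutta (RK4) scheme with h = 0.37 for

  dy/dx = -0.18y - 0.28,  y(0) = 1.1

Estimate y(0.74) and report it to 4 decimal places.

0.7688

RK4: k1 = f(x_n, y_n); k2 = f(x_n + h/2, y_n + (h/2)·k1); k3 = f(x_n + h/2, y_n + (h/2)·k2); k4 = f(x_n + h, y_n + h·k3); y_{n+1} = y_n + (h/6)·(k1 + 2k2 + 2k3 + k4).
x=0.000000, y=1.100000:
  k1 = f(0.000000, 1.100000) = -0.478000
  k2 = f(0.185000, 1.011570) = -0.462083
  k3 = f(0.185000, 1.014515) = -0.462613
  k4 = f(0.370000, 0.928833) = -0.447190
  y ← 1.100000 + (0.37/6)·(k1 + 2k2 + 2k3 + k4) = 0.928901
x=0.370000, y=0.928901:
  k1 = f(0.370000, 0.928901) = -0.447202
  k2 = f(0.555000, 0.846168) = -0.432310
  k3 = f(0.555000, 0.848923) = -0.432806
  k4 = f(0.740000, 0.768763) = -0.418377
  y ← 0.928901 + (0.37/6)·(k1 + 2k2 + 2k3 + k4) = 0.768826
y(0.74) ≈ 0.7688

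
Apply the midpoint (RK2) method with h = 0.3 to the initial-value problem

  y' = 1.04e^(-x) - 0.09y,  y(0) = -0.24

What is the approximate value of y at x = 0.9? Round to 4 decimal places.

Midpoint: k1 = f(x_n, y_n); k2 = f(x_n + h/2, y_n + (h/2)·k1); y_{n+1} = y_n + h·k2.
x=0.000000, y=-0.240000:
  k1 = f(0.000000, -0.240000) = 1.061600
  k2 = f(0.150000, -0.080760) = 0.902405
  y ← -0.240000 + 0.3·0.902405 = 0.030721
x=0.300000, y=0.030721:
  k1 = f(0.300000, 0.030721) = 0.767686
  k2 = f(0.450000, 0.145874) = 0.650005
  y ← 0.030721 + 0.3·0.650005 = 0.225723
x=0.600000, y=0.225723:
  k1 = f(0.600000, 0.225723) = 0.550449
  k2 = f(0.750000, 0.308290) = 0.463515
  y ← 0.225723 + 0.3·0.463515 = 0.364777
y(0.9) ≈ 0.3648

0.3648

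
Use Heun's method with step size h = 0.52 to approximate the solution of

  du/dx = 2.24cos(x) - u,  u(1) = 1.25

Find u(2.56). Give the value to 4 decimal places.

-0.4069

Heun: k1 = f(x_n, u_n); k2 = f(x_n + h, u_n + h·k1); u_{n+1} = u_n + (h/2)·(k1 + k2).
x=1.000000, u=1.250000:
  k1 = f(1.000000, 1.250000) = -0.039723
  k2 = f(1.520000, 1.229344) = -1.115609
  u ← 1.250000 + (0.52/2)·(-0.039723 + (-1.115609)) = 0.949614
x=1.520000, u=0.949614:
  k1 = f(1.520000, 0.949614) = -0.835879
  k2 = f(2.040000, 0.514957) = -1.527831
  u ← 0.949614 + (0.52/2)·(-0.835879 + (-1.527831)) = 0.335049
x=2.040000, u=0.335049:
  k1 = f(2.040000, 0.335049) = -1.347924
  k2 = f(2.560000, -0.365871) = -1.505848
  u ← 0.335049 + (0.52/2)·(-1.347924 + (-1.505848)) = -0.406931
u(2.56) ≈ -0.4069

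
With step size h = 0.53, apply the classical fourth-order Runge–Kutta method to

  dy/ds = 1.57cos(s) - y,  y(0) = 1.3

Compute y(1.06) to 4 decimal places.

RK4: k1 = f(s_n, y_n); k2 = f(s_n + h/2, y_n + (h/2)·k1); k3 = f(s_n + h/2, y_n + (h/2)·k2); k4 = f(s_n + h, y_n + h·k3); y_{n+1} = y_n + (h/6)·(k1 + 2k2 + 2k3 + k4).
s=0.000000, y=1.300000:
  k1 = f(0.000000, 1.300000) = 0.270000
  k2 = f(0.265000, 1.371550) = 0.143645
  k3 = f(0.265000, 1.338066) = 0.177129
  k4 = f(0.530000, 1.393878) = -0.039271
  y ← 1.300000 + (0.53/6)·(k1 + 2k2 + 2k3 + k4) = 1.377051
s=0.530000, y=1.377051:
  k1 = f(0.530000, 1.377051) = -0.022444
  k2 = f(0.795000, 1.371104) = -0.271656
  k3 = f(0.795000, 1.305062) = -0.205615
  k4 = f(1.060000, 1.268075) = -0.500546
  y ← 1.377051 + (0.53/6)·(k1 + 2k2 + 2k3 + k4) = 1.246536
y(1.06) ≈ 1.2465

1.2465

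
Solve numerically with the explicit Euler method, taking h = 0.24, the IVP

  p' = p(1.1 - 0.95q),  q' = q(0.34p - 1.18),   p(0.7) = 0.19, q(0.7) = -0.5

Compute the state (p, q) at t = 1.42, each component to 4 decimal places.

0.4677, -0.2015

Euler on (p,q): p_{n+1} = p_n + h·p', q_{n+1} = q_n + h·q'.
0.700000: (0.190000, -0.500000); f=(0.299250, 0.557700) → (0.261820, -0.366152)
0.940000: (0.261820, -0.366152); f=(0.379075, 0.399465) → (0.352798, -0.270280)
1.180000: (0.352798, -0.270280); f=(0.478664, 0.286510) → (0.467677, -0.201518)
(p(1.42), q(1.42)) ≈ (0.4677, -0.2015)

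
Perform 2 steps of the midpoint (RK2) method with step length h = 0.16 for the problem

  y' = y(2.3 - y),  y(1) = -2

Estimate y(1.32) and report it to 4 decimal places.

Midpoint: k1 = f(t_n, y_n); k2 = f(t_n + h/2, y_n + (h/2)·k1); y_{n+1} = y_n + h·k2.
t=1.000000, y=-2.000000:
  k1 = f(1.000000, -2.000000) = -8.600000
  k2 = f(1.080000, -2.688000) = -13.407744
  y ← -2.000000 + 0.16·(-13.407744) = -4.145239
t=1.160000, y=-4.145239:
  k1 = f(1.160000, -4.145239) = -26.717056
  k2 = f(1.240000, -6.282604) = -53.921096
  y ← -4.145239 + 0.16·(-53.921096) = -12.772614
y(1.32) ≈ -12.7726

-12.7726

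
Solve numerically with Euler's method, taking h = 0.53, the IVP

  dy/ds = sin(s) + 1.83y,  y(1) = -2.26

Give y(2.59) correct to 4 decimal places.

-14.0343

Euler: y_{n+1} = y_n + h·f(s_n, y_n).
s=1.000000, y=-2.260000: f=-3.294329 → y ← -2.260000 + 0.53·(-3.294329) = -4.005994
s=1.530000, y=-4.005994: f=-6.331802 → y ← -4.005994 + 0.53·(-6.331802) = -7.361849
s=2.060000, y=-7.361849: f=-12.589477 → y ← -7.361849 + 0.53·(-12.589477) = -14.034272
y(2.59) ≈ -14.0343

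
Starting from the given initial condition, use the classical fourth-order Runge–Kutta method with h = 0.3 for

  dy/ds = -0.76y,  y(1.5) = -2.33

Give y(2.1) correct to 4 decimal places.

-1.4768

RK4: k1 = f(s_n, y_n); k2 = f(s_n + h/2, y_n + (h/2)·k1); k3 = f(s_n + h/2, y_n + (h/2)·k2); k4 = f(s_n + h, y_n + h·k3); y_{n+1} = y_n + (h/6)·(k1 + 2k2 + 2k3 + k4).
s=1.500000, y=-2.330000:
  k1 = f(1.500000, -2.330000) = 1.770800
  k2 = f(1.650000, -2.064380) = 1.568929
  k3 = f(1.650000, -2.094661) = 1.591942
  k4 = f(1.800000, -1.852417) = 1.407837
  y ← -2.330000 + (0.3/6)·(k1 + 2k2 + 2k3 + k4) = -1.854981
s=1.800000, y=-1.854981:
  k1 = f(1.800000, -1.854981) = 1.409786
  k2 = f(1.950000, -1.643513) = 1.249070
  k3 = f(1.950000, -1.667621) = 1.267392
  k4 = f(2.100000, -1.474764) = 1.120820
  y ← -1.854981 + (0.3/6)·(k1 + 2k2 + 2k3 + k4) = -1.476805
y(2.1) ≈ -1.4768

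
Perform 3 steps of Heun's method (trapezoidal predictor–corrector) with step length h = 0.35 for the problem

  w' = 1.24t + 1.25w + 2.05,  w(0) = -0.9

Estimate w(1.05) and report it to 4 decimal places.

2.0521

Heun: k1 = f(t_n, w_n); k2 = f(t_n + h, w_n + h·k1); w_{n+1} = w_n + (h/2)·(k1 + k2).
t=0.000000, w=-0.900000:
  k1 = f(0.000000, -0.900000) = 0.925000
  k2 = f(0.350000, -0.576250) = 1.763687
  w ← -0.900000 + (0.35/2)·(0.925000 + 1.763687) = -0.429480
t=0.350000, w=-0.429480:
  k1 = f(0.350000, -0.429480) = 1.947150
  k2 = f(0.700000, 0.252023) = 3.233029
  w ← -0.429480 + (0.35/2)·(1.947150 + 3.233029) = 0.477052
t=0.700000, w=0.477052:
  k1 = f(0.700000, 0.477052) = 3.514315
  k2 = f(1.050000, 1.707062) = 5.485827
  w ← 0.477052 + (0.35/2)·(3.514315 + 5.485827) = 2.052076
w(1.05) ≈ 2.0521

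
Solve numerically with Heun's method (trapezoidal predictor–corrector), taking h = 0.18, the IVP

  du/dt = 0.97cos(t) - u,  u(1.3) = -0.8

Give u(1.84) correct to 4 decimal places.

Heun: k1 = f(t_n, u_n); k2 = f(t_n + h, u_n + h·k1); u_{n+1} = u_n + (h/2)·(k1 + k2).
t=1.300000, u=-0.800000:
  k1 = f(1.300000, -0.800000) = 1.059474
  k2 = f(1.480000, -0.609295) = 0.697246
  u ← -0.800000 + (0.18/2)·(1.059474 + 0.697246) = -0.641895
t=1.480000, u=-0.641895:
  k1 = f(1.480000, -0.641895) = 0.729847
  k2 = f(1.660000, -0.510523) = 0.424110
  u ← -0.641895 + (0.18/2)·(0.729847 + 0.424110) = -0.538039
t=1.660000, u=-0.538039:
  k1 = f(1.660000, -0.538039) = 0.451626
  k2 = f(1.840000, -0.456746) = 0.198761
  u ← -0.538039 + (0.18/2)·(0.451626 + 0.198761) = -0.479504
u(1.84) ≈ -0.4795

-0.4795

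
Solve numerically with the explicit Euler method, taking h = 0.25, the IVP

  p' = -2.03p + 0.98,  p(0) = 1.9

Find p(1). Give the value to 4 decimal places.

Euler: p_{n+1} = p_n + h·f(x_n, p_n).
x=0.000000, p=1.900000: f=-2.877000 → p ← 1.900000 + 0.25·(-2.877000) = 1.180750
x=0.250000, p=1.180750: f=-1.416923 → p ← 1.180750 + 0.25·(-1.416923) = 0.826519
x=0.500000, p=0.826519: f=-0.697834 → p ← 0.826519 + 0.25·(-0.697834) = 0.652061
x=0.750000, p=0.652061: f=-0.343683 → p ← 0.652061 + 0.25·(-0.343683) = 0.566140
p(1) ≈ 0.5661

0.5661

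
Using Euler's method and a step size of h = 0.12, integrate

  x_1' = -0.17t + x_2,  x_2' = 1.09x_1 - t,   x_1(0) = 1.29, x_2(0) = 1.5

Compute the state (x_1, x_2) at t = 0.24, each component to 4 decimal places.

Euler on (x_1,x_2): x_1_{n+1} = x_1_n + h·x_1', x_2_{n+1} = x_2_n + h·x_2'.
0.000000: (1.290000, 1.500000); f=(1.500000, 1.406100) → (1.470000, 1.668732)
0.120000: (1.470000, 1.668732); f=(1.648332, 1.482300) → (1.667800, 1.846608)
(x_1(0.24), x_2(0.24)) ≈ (1.6678, 1.8466)

1.6678, 1.8466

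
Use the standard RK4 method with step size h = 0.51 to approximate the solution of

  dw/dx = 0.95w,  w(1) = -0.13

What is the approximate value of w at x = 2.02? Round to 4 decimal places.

-0.3425

RK4: k1 = f(x_n, w_n); k2 = f(x_n + h/2, w_n + (h/2)·k1); k3 = f(x_n + h/2, w_n + (h/2)·k2); k4 = f(x_n + h, w_n + h·k3); w_{n+1} = w_n + (h/6)·(k1 + 2k2 + 2k3 + k4).
x=1.000000, w=-0.130000:
  k1 = f(1.000000, -0.130000) = -0.123500
  k2 = f(1.255000, -0.161493) = -0.153418
  k3 = f(1.255000, -0.169122) = -0.160665
  k4 = f(1.510000, -0.211939) = -0.201342
  w ← -0.130000 + (0.51/6)·(k1 + 2k2 + 2k3 + k4) = -0.211006
x=1.510000, w=-0.211006:
  k1 = f(1.510000, -0.211006) = -0.200455
  k2 = f(1.765000, -0.262122) = -0.249016
  k3 = f(1.765000, -0.274505) = -0.260780
  k4 = f(2.020000, -0.344003) = -0.326803
  w ← -0.211006 + (0.51/6)·(k1 + 2k2 + 2k3 + k4) = -0.342488
w(2.02) ≈ -0.3425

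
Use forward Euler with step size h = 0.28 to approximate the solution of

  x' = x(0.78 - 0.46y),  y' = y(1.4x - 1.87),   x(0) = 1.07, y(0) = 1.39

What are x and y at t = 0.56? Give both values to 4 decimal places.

Euler on (x,y): x_{n+1} = x_n + h·x', y_{n+1} = y_n + h·y'.
0.000000: (1.070000, 1.390000); f=(0.150442, -0.517080) → (1.112124, 1.245218)
0.280000: (1.112124, 1.245218); f=(0.230432, -0.389786) → (1.176645, 1.136077)
(x(0.56), y(0.56)) ≈ (1.1766, 1.1361)

1.1766, 1.1361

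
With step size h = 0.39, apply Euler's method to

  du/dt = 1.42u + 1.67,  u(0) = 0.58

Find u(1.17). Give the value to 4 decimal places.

5.4115

Euler: u_{n+1} = u_n + h·f(t_n, u_n).
t=0.000000, u=0.580000: f=2.493600 → u ← 0.580000 + 0.39·2.493600 = 1.552504
t=0.390000, u=1.552504: f=3.874556 → u ← 1.552504 + 0.39·3.874556 = 3.063581
t=0.780000, u=3.063581: f=6.020285 → u ← 3.063581 + 0.39·6.020285 = 5.411492
u(1.17) ≈ 5.4115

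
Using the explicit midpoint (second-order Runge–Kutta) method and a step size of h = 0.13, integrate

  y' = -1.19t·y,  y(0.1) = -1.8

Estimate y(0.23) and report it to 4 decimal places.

-1.7544

Midpoint: k1 = f(t_n, y_n); k2 = f(t_n + h/2, y_n + (h/2)·k1); y_{n+1} = y_n + h·k2.
t=0.100000, y=-1.800000:
  k1 = f(0.100000, -1.800000) = 0.214200
  k2 = f(0.165000, -1.786077) = 0.350696
  y ← -1.800000 + 0.13·0.350696 = -1.754409
y(0.23) ≈ -1.7544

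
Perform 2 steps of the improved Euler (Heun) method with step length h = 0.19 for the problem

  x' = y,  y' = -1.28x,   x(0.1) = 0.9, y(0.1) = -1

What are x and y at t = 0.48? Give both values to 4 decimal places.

0.4461, -1.3358

Heun on (x,y): k1 = f(t_n, state_n); k2 = f(t_n + h, state_n + h·k1); state_{n+1} = state_n + (h/2)·(k1 + k2).
0.100000: (0.900000, -1.000000)
  k1 = (-1.000000, -1.152000)
  predictor → (0.710000, -1.218880)
  k2 = (-1.218880, -0.908800)
  → (0.689206, -1.195776)
0.290000: (0.689206, -1.195776)
  k1 = (-1.195776, -0.882184)
  predictor → (0.462009, -1.363391)
  k2 = (-1.363391, -0.591371)
  → (0.446086, -1.335764)
(x(0.48), y(0.48)) ≈ (0.4461, -1.3358)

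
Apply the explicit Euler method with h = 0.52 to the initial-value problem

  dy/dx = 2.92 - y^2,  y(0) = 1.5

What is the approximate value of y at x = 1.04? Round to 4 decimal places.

Euler: y_{n+1} = y_n + h·f(x_n, y_n).
x=0.000000, y=1.500000: f=0.670000 → y ← 1.500000 + 0.52·0.670000 = 1.848400
x=0.520000, y=1.848400: f=-0.496583 → y ← 1.848400 + 0.52·(-0.496583) = 1.590177
y(1.04) ≈ 1.5902

1.5902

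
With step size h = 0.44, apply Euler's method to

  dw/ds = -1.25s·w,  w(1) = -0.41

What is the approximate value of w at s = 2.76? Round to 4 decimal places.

-0.0004

Euler: w_{n+1} = w_n + h·f(s_n, w_n).
s=1.000000, w=-0.410000: f=0.512500 → w ← -0.410000 + 0.44·0.512500 = -0.184500
s=1.440000, w=-0.184500: f=0.332100 → w ← -0.184500 + 0.44·0.332100 = -0.038376
s=1.880000, w=-0.038376: f=0.090184 → w ← -0.038376 + 0.44·0.090184 = 0.001305
s=2.320000, w=0.001305: f=-0.003784 → w ← 0.001305 + 0.44·(-0.003784) = -0.000360
w(2.76) ≈ -0.0004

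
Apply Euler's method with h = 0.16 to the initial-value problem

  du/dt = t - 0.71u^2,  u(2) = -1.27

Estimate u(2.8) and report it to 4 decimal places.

Euler: u_{n+1} = u_n + h·f(t_n, u_n).
t=2.000000, u=-1.270000: f=0.854841 → u ← -1.270000 + 0.16·0.854841 = -1.133225
t=2.160000, u=-1.133225: f=1.248218 → u ← -1.133225 + 0.16·1.248218 = -0.933511
t=2.320000, u=-0.933511: f=1.701276 → u ← -0.933511 + 0.16·1.701276 = -0.661306
t=2.480000, u=-0.661306: f=2.169498 → u ← -0.661306 + 0.16·2.169498 = -0.314187
t=2.640000, u=-0.314187: f=2.569914 → u ← -0.314187 + 0.16·2.569914 = 0.097000
u(2.8) ≈ 0.0970

0.0970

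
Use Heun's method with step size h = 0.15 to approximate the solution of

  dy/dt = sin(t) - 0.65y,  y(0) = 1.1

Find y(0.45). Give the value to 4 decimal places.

0.9126

Heun: k1 = f(t_n, y_n); k2 = f(t_n + h, y_n + h·k1); y_{n+1} = y_n + (h/2)·(k1 + k2).
t=0.000000, y=1.100000:
  k1 = f(0.000000, 1.100000) = -0.715000
  k2 = f(0.150000, 0.992750) = -0.495849
  y ← 1.100000 + (0.15/2)·(-0.715000 + (-0.495849)) = 1.009186
t=0.150000, y=1.009186:
  k1 = f(0.150000, 1.009186) = -0.506533
  k2 = f(0.300000, 0.933206) = -0.311064
  y ← 1.009186 + (0.15/2)·(-0.506533 + (-0.311064)) = 0.947867
t=0.300000, y=0.947867:
  k1 = f(0.300000, 0.947867) = -0.320593
  k2 = f(0.450000, 0.899778) = -0.149890
  y ← 0.947867 + (0.15/2)·(-0.320593 + (-0.149890)) = 0.912580
y(0.45) ≈ 0.9126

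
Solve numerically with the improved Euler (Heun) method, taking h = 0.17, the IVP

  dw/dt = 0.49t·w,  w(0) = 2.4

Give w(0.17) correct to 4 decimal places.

2.4170

Heun: k1 = f(t_n, w_n); k2 = f(t_n + h, w_n + h·k1); w_{n+1} = w_n + (h/2)·(k1 + k2).
t=0.000000, w=2.400000:
  k1 = f(0.000000, 2.400000) = 0.000000
  k2 = f(0.170000, 2.400000) = 0.199920
  w ← 2.400000 + (0.17/2)·(0.000000 + 0.199920) = 2.416993
w(0.17) ≈ 2.4170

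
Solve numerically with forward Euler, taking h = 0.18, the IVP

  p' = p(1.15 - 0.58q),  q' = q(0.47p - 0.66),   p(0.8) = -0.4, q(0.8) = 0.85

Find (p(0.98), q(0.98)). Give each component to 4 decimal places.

-0.4473, 0.7203

Euler on (p,q): p_{n+1} = p_n + h·p', q_{n+1} = q_n + h·q'.
0.800000: (-0.400000, 0.850000); f=(-0.262800, -0.720800) → (-0.447304, 0.720256)
(p(0.98), q(0.98)) ≈ (-0.4473, 0.7203)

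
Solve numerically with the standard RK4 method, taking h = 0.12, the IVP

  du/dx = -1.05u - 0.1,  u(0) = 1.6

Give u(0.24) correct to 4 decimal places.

RK4: k1 = f(x_n, u_n); k2 = f(x_n + h/2, u_n + (h/2)·k1); k3 = f(x_n + h/2, u_n + (h/2)·k2); k4 = f(x_n + h, u_n + h·k3); u_{n+1} = u_n + (h/6)·(k1 + 2k2 + 2k3 + k4).
x=0.000000, u=1.600000:
  k1 = f(0.000000, 1.600000) = -1.780000
  k2 = f(0.060000, 1.493200) = -1.667860
  k3 = f(0.060000, 1.499928) = -1.674925
  k4 = f(0.120000, 1.399009) = -1.568959
  u ← 1.600000 + (0.12/6)·(k1 + 2k2 + 2k3 + k4) = 1.399309
x=0.120000, u=1.399309:
  k1 = f(0.120000, 1.399309) = -1.569275
  k2 = f(0.180000, 1.305153) = -1.470411
  k3 = f(0.180000, 1.311085) = -1.476639
  k4 = f(0.240000, 1.222113) = -1.383218
  u ← 1.399309 + (0.12/6)·(k1 + 2k2 + 2k3 + k4) = 1.222378
u(0.24) ≈ 1.2224

1.2224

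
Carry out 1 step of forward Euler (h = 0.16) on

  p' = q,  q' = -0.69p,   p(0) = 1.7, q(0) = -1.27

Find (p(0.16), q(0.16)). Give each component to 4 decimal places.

1.4968, -1.4577

Euler on (p,q): p_{n+1} = p_n + h·p', q_{n+1} = q_n + h·q'.
0.000000: (1.700000, -1.270000); f=(-1.270000, -1.173000) → (1.496800, -1.457680)
(p(0.16), q(0.16)) ≈ (1.4968, -1.4577)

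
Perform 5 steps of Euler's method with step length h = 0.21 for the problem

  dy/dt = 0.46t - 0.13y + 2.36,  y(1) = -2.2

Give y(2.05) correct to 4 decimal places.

1.0854

Euler: y_{n+1} = y_n + h·f(t_n, y_n).
t=1.000000, y=-2.200000: f=3.106000 → y ← -2.200000 + 0.21·3.106000 = -1.547740
t=1.210000, y=-1.547740: f=3.117806 → y ← -1.547740 + 0.21·3.117806 = -0.893001
t=1.420000, y=-0.893001: f=3.129290 → y ← -0.893001 + 0.21·3.129290 = -0.235850
t=1.630000, y=-0.235850: f=3.140460 → y ← -0.235850 + 0.21·3.140460 = 0.423647
t=1.840000, y=0.423647: f=3.151326 → y ← 0.423647 + 0.21·3.151326 = 1.085425
y(2.05) ≈ 1.0854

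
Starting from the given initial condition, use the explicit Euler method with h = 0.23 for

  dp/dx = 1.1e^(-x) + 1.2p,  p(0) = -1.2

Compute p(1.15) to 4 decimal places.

-2.4480

Euler: p_{n+1} = p_n + h·f(x_n, p_n).
x=0.000000, p=-1.200000: f=-0.340000 → p ← -1.200000 + 0.23·(-0.340000) = -1.278200
x=0.230000, p=-1.278200: f=-0.659853 → p ← -1.278200 + 0.23·(-0.659853) = -1.429966
x=0.460000, p=-1.429966: f=-1.021547 → p ← -1.429966 + 0.23·(-1.021547) = -1.664922
x=0.690000, p=-1.664922: f=-1.446173 → p ← -1.664922 + 0.23·(-1.446173) = -1.997542
x=0.920000, p=-1.997542: f=-1.958679 → p ← -1.997542 + 0.23·(-1.958679) = -2.448038
p(1.15) ≈ -2.4480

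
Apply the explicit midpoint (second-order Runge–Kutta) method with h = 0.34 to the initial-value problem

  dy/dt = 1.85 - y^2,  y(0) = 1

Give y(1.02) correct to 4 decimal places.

Midpoint: k1 = f(t_n, y_n); k2 = f(t_n + h/2, y_n + (h/2)·k1); y_{n+1} = y_n + h·k2.
t=0.000000, y=1.000000:
  k1 = f(0.000000, 1.000000) = 0.850000
  k2 = f(0.170000, 1.144500) = 0.540120
  y ← 1.000000 + 0.34·0.540120 = 1.183641
t=0.340000, y=1.183641:
  k1 = f(0.340000, 1.183641) = 0.448995
  k2 = f(0.510000, 1.259970) = 0.262476
  y ← 1.183641 + 0.34·0.262476 = 1.272883
t=0.680000, y=1.272883:
  k1 = f(0.680000, 1.272883) = 0.229770
  k2 = f(0.850000, 1.311943) = 0.128804
  y ← 1.272883 + 0.34·0.128804 = 1.316676
y(1.02) ≈ 1.3167

1.3167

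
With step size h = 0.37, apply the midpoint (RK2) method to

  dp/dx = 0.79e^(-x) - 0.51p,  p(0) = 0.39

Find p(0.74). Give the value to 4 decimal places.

0.5954

Midpoint: k1 = f(x_n, p_n); k2 = f(x_n + h/2, p_n + (h/2)·k1); p_{n+1} = p_n + h·k2.
x=0.000000, p=0.390000:
  k1 = f(0.000000, 0.390000) = 0.591100
  k2 = f(0.185000, 0.499354) = 0.401902
  p ← 0.390000 + 0.37·0.401902 = 0.538704
x=0.370000, p=0.538704:
  k1 = f(0.370000, 0.538704) = 0.270941
  k2 = f(0.555000, 0.588828) = 0.153215
  p ← 0.538704 + 0.37·0.153215 = 0.595393
p(0.74) ≈ 0.5954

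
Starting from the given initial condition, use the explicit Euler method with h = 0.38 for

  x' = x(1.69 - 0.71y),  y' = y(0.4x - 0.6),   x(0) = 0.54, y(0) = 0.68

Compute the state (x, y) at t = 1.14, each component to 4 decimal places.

Euler on (x,y): x_{n+1} = x_n + h·x', y_{n+1} = y_n + h·y'.
0.000000: (0.540000, 0.680000); f=(0.651888, -0.261120) → (0.787717, 0.580774)
0.380000: (0.787717, 0.580774); f=(1.006427, -0.165470) → (1.170160, 0.517896)
0.760000: (1.170160, 0.517896); f=(1.547295, -0.068329) → (1.758132, 0.491931)
(x(1.14), y(1.14)) ≈ (1.7581, 0.4919)

1.7581, 0.4919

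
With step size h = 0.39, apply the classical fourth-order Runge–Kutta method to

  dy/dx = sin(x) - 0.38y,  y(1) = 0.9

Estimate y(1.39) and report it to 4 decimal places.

1.1117

RK4: k1 = f(x_n, y_n); k2 = f(x_n + h/2, y_n + (h/2)·k1); k3 = f(x_n + h/2, y_n + (h/2)·k2); k4 = f(x_n + h, y_n + h·k3); y_{n+1} = y_n + (h/6)·(k1 + 2k2 + 2k3 + k4).
x=1.000000, y=0.900000:
  k1 = f(1.000000, 0.900000) = 0.499471
  k2 = f(1.195000, 0.997397) = 0.551205
  k3 = f(1.195000, 1.007485) = 0.547371
  k4 = f(1.390000, 1.113475) = 0.560580
  y ← 0.900000 + (0.39/6)·(k1 + 2k2 + 2k3 + k4) = 1.111718
y(1.39) ≈ 1.1117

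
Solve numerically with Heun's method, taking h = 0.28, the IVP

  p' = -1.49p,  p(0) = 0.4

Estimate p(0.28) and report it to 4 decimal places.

0.2679

Heun: k1 = f(x_n, p_n); k2 = f(x_n + h, p_n + h·k1); p_{n+1} = p_n + (h/2)·(k1 + k2).
x=0.000000, p=0.400000:
  k1 = f(0.000000, 0.400000) = -0.596000
  k2 = f(0.280000, 0.233120) = -0.347349
  p ← 0.400000 + (0.28/2)·(-0.596000 + (-0.347349)) = 0.267931
p(0.28) ≈ 0.2679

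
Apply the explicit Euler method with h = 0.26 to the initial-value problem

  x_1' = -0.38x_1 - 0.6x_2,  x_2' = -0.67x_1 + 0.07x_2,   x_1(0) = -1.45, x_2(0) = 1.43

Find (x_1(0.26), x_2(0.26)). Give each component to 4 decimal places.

-1.5298, 1.7086

Euler on (x_1,x_2): x_1_{n+1} = x_1_n + h·x_1', x_2_{n+1} = x_2_n + h·x_2'.
0.000000: (-1.450000, 1.430000); f=(-0.307000, 1.071600) → (-1.529820, 1.708616)
(x_1(0.26), x_2(0.26)) ≈ (-1.5298, 1.7086)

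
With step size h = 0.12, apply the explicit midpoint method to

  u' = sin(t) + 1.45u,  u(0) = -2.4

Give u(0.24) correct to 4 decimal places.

Midpoint: k1 = f(t_n, u_n); k2 = f(t_n + h/2, u_n + (h/2)·k1); u_{n+1} = u_n + h·k2.
t=0.000000, u=-2.400000:
  k1 = f(0.000000, -2.400000) = -3.480000
  k2 = f(0.060000, -2.608800) = -3.722796
  u ← -2.400000 + 0.12·(-3.722796) = -2.846736
t=0.120000, u=-2.846736:
  k1 = f(0.120000, -2.846736) = -4.008054
  k2 = f(0.180000, -3.087219) = -4.297438
  u ← -2.846736 + 0.12·(-4.297438) = -3.362428
u(0.24) ≈ -3.3624

-3.3624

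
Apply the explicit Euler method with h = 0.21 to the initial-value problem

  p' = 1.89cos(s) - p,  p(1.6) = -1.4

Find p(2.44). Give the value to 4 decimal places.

Euler: p_{n+1} = p_n + h·f(s_n, p_n).
s=1.600000, p=-1.400000: f=1.344813 → p ← -1.400000 + 0.21·1.344813 = -1.117589
s=1.810000, p=-1.117589: f=0.669793 → p ← -1.117589 + 0.21·0.669793 = -0.976933
s=2.020000, p=-0.976933: f=0.156203 → p ← -0.976933 + 0.21·0.156203 = -0.944130
s=2.230000, p=-0.944130: f=-0.213472 → p ← -0.944130 + 0.21·(-0.213472) = -0.988959
p(2.44) ≈ -0.9890

-0.9890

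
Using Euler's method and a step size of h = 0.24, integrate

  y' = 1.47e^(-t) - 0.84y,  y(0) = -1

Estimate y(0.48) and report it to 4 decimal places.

Euler: y_{n+1} = y_n + h·f(t_n, y_n).
t=0.000000, y=-1.000000: f=2.310000 → y ← -1.000000 + 0.24·2.310000 = -0.445600
t=0.240000, y=-0.445600: f=1.530647 → y ← -0.445600 + 0.24·1.530647 = -0.078245
y(0.48) ≈ -0.0782

-0.0782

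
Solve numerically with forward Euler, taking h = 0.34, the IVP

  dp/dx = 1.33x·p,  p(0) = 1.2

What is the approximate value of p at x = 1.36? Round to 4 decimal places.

2.6452

Euler: p_{n+1} = p_n + h·f(x_n, p_n).
x=0.000000, p=1.200000: f=0.000000 → p ← 1.200000 + 0.34·0.000000 = 1.200000
x=0.340000, p=1.200000: f=0.542640 → p ← 1.200000 + 0.34·0.542640 = 1.384498
x=0.680000, p=1.384498: f=1.252140 → p ← 1.384498 + 0.34·1.252140 = 1.810225
x=1.020000, p=1.810225: f=2.455751 → p ← 1.810225 + 0.34·2.455751 = 2.645181
p(1.36) ≈ 2.6452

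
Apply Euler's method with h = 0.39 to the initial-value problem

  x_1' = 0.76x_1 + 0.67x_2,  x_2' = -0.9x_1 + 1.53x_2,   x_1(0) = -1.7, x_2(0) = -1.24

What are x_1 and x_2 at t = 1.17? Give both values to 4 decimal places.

Euler on (x_1,x_2): x_1_{n+1} = x_1_n + h·x_1', x_2_{n+1} = x_2_n + h·x_2'.
0.000000: (-1.700000, -1.240000); f=(-2.122800, -0.367200) → (-2.527892, -1.383208)
0.390000: (-2.527892, -1.383208); f=(-2.847947, 0.158795) → (-3.638591, -1.321278)
0.780000: (-3.638591, -1.321278); f=(-3.650586, 1.253177) → (-5.062320, -0.832539)
(x_1(1.17), x_2(1.17)) ≈ (-5.0623, -0.8325)

-5.0623, -0.8325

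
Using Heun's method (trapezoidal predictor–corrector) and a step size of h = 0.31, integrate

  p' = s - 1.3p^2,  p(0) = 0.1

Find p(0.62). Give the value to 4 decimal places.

0.2733

Heun: k1 = f(s_n, p_n); k2 = f(s_n + h, p_n + h·k1); p_{n+1} = p_n + (h/2)·(k1 + k2).
s=0.000000, p=0.100000:
  k1 = f(0.000000, 0.100000) = -0.013000
  k2 = f(0.310000, 0.095970) = 0.298027
  p ← 0.100000 + (0.31/2)·(-0.013000 + 0.298027) = 0.144179
s=0.310000, p=0.144179:
  k1 = f(0.310000, 0.144179) = 0.282976
  k2 = f(0.620000, 0.231902) = 0.550088
  p ← 0.144179 + (0.31/2)·(0.282976 + 0.550088) = 0.273304
p(0.62) ≈ 0.2733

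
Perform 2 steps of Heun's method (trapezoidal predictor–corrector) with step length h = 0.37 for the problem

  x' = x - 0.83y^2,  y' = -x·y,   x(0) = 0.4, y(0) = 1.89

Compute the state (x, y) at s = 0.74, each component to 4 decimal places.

-2.4230, 2.9374

Heun on (x,y): k1 = f(s_n, state_n); k2 = f(s_n + h, state_n + h·k1); state_{n+1} = state_n + (h/2)·(k1 + k2).
0.000000: (0.400000, 1.890000)
  k1 = (-2.564843, -0.756000)
  predictor → (-0.548992, 1.610280)
  k2 = (-2.701183, 0.884031)
  → (-0.574215, 1.913686)
0.370000: (-0.574215, 1.913686)
  k1 = (-3.613835, 1.098867)
  predictor → (-1.911334, 2.320266)
  k2 = (-6.379752, 4.434804)
  → (-2.423028, 2.937415)
(x(0.74), y(0.74)) ≈ (-2.4230, 2.9374)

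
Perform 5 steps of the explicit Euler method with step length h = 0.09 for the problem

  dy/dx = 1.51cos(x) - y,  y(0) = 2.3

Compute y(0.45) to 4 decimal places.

1.9876

Euler: y_{n+1} = y_n + h·f(x_n, y_n).
x=0.000000, y=2.300000: f=-0.790000 → y ← 2.300000 + 0.09·(-0.790000) = 2.228900
x=0.090000, y=2.228900: f=-0.725011 → y ← 2.228900 + 0.09·(-0.725011) = 2.163649
x=0.180000, y=2.163649: f=-0.678045 → y ← 2.163649 + 0.09·(-0.678045) = 2.102625
x=0.270000, y=2.102625: f=-0.647331 → y ← 2.102625 + 0.09·(-0.647331) = 2.044365
x=0.360000, y=2.044365: f=-0.631161 → y ← 2.044365 + 0.09·(-0.631161) = 1.987561
y(0.45) ≈ 1.9876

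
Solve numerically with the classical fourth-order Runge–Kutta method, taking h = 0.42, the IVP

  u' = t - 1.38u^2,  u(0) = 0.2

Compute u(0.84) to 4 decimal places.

0.4529

RK4: k1 = f(t_n, u_n); k2 = f(t_n + h/2, u_n + (h/2)·k1); k3 = f(t_n + h/2, u_n + (h/2)·k2); k4 = f(t_n + h, u_n + h·k3); u_{n+1} = u_n + (h/6)·(k1 + 2k2 + 2k3 + k4).
t=0.000000, u=0.200000:
  k1 = f(0.000000, 0.200000) = -0.055200
  k2 = f(0.210000, 0.188408) = 0.161013
  k3 = f(0.210000, 0.233813) = 0.134558
  k4 = f(0.420000, 0.256514) = 0.329197
  u ← 0.200000 + (0.42/6)·(k1 + 2k2 + 2k3 + k4) = 0.260560
t=0.420000, u=0.260560:
  k1 = f(0.420000, 0.260560) = 0.326310
  k2 = f(0.630000, 0.329085) = 0.480550
  k3 = f(0.630000, 0.361475) = 0.449683
  k4 = f(0.840000, 0.449427) = 0.561262
  u ← 0.260560 + (0.42/6)·(k1 + 2k2 + 2k3 + k4) = 0.452922
u(0.84) ≈ 0.4529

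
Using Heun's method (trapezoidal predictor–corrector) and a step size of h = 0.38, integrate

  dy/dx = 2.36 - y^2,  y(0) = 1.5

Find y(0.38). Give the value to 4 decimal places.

1.5176

Heun: k1 = f(x_n, y_n); k2 = f(x_n + h, y_n + h·k1); y_{n+1} = y_n + (h/2)·(k1 + k2).
x=0.000000, y=1.500000:
  k1 = f(0.000000, 1.500000) = 0.110000
  k2 = f(0.380000, 1.541800) = -0.017147
  y ← 1.500000 + (0.38/2)·(0.110000 + (-0.017147)) = 1.517642
y(0.38) ≈ 1.5176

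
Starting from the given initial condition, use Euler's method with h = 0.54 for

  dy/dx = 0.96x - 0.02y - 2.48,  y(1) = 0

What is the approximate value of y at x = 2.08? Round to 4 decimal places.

-1.3528

Euler: y_{n+1} = y_n + h·f(x_n, y_n).
x=1.000000, y=0.000000: f=-1.520000 → y ← 0.000000 + 0.54·(-1.520000) = -0.820800
x=1.540000, y=-0.820800: f=-0.985184 → y ← -0.820800 + 0.54·(-0.985184) = -1.352799
y(2.08) ≈ -1.3528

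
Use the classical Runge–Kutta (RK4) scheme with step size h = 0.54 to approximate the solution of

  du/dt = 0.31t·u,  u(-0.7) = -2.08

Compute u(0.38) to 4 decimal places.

-1.9715

RK4: k1 = f(t_n, u_n); k2 = f(t_n + h/2, u_n + (h/2)·k1); k3 = f(t_n + h/2, u_n + (h/2)·k2); k4 = f(t_n + h, u_n + h·k3); u_{n+1} = u_n + (h/6)·(k1 + 2k2 + 2k3 + k4).
t=-0.700000, u=-2.080000:
  k1 = f(-0.700000, -2.080000) = 0.451360
  k2 = f(-0.430000, -1.958133) = 0.261019
  k3 = f(-0.430000, -2.009525) = 0.267870
  k4 = f(-0.160000, -1.935350) = 0.095993
  u ← -2.080000 + (0.54/6)·(k1 + 2k2 + 2k3 + k4) = -1.935538
t=-0.160000, u=-1.935538:
  k1 = f(-0.160000, -1.935538) = 0.096003
  k2 = f(0.110000, -1.909617) = -0.065118
  k3 = f(0.110000, -1.953120) = -0.066601
  k4 = f(0.380000, -1.971503) = -0.232243
  u ← -1.935538 + (0.54/6)·(k1 + 2k2 + 2k3 + k4) = -1.971509
u(0.38) ≈ -1.9715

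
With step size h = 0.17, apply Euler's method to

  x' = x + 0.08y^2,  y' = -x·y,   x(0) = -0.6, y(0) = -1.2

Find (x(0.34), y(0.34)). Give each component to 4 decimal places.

Euler on (x,y): x_{n+1} = x_n + h·x', y_{n+1} = y_n + h·y'.
0.000000: (-0.600000, -1.200000); f=(-0.484800, -0.720000) → (-0.682416, -1.322400)
0.170000: (-0.682416, -1.322400); f=(-0.542517, -0.902427) → (-0.774644, -1.475813)
(x(0.34), y(0.34)) ≈ (-0.7746, -1.4758)

-0.7746, -1.4758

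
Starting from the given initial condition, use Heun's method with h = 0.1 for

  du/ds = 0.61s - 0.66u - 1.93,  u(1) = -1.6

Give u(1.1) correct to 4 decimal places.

-1.6225

Heun: k1 = f(s_n, u_n); k2 = f(s_n + h, u_n + h·k1); u_{n+1} = u_n + (h/2)·(k1 + k2).
s=1.000000, u=-1.600000:
  k1 = f(1.000000, -1.600000) = -0.264000
  k2 = f(1.100000, -1.626400) = -0.185576
  u ← -1.600000 + (0.1/2)·(-0.264000 + (-0.185576)) = -1.622479
u(1.1) ≈ -1.6225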